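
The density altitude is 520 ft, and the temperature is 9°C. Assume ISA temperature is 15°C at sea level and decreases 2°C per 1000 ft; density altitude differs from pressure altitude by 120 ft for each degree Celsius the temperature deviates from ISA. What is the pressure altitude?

DA = PA + 120 × (OAT − (15 − 2·PA/1000)) = PA + 120·OAT − 1800 + 0.24·PA = 1.24·PA + 120·OAT − 1800.
So 1.24·PA = 520 − 120 × 9 + 1800 = 1240.
PA = 1240 / 1.24 = 1000 ft.

1000 ft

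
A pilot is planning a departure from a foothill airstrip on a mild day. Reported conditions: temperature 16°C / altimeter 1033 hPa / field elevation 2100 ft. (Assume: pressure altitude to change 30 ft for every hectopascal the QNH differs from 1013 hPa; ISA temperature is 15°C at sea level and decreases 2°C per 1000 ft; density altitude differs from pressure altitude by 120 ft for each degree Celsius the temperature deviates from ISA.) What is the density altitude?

Pressure altitude = 2100 + (1013 − 1033) × 30 = 2100 + (-600) = 1500 ft.
ISA temperature at 1500 ft = 15 − 2 × (1500/1000) = 12°C.
ISA deviation = 16 − 12 = +4°C.
Density altitude = 1500 + 120 × (4) = 1980 ft.

1980 ft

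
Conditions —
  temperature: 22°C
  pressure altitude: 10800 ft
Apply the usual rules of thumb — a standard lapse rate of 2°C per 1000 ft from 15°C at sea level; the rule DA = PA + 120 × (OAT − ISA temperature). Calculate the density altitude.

ISA temperature at 10800 ft = 15 − 2 × (10800/1000) = -6.6°C.
ISA deviation = 22 − (-6.6) = +28.6°C.
Density altitude = 10800 + 120 × (28.6) = 10800 + (+3432) = 14232 ft.

14232 ft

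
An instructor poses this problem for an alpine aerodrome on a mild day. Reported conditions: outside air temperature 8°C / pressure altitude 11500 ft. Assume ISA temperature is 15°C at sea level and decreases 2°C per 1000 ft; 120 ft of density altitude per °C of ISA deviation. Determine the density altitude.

13420 ft

ISA temperature at 11500 ft = 15 − 2 × (11500/1000) = -8°C.
ISA deviation = 8 − (-8) = +16°C.
Density altitude = 11500 + 120 × (16) = 11500 + (+1920) = 13420 ft.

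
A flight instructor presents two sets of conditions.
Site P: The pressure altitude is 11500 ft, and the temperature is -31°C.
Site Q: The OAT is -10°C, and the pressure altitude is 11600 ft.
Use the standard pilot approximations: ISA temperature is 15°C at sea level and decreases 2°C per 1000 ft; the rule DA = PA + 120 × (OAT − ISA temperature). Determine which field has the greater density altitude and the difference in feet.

Site P: ISA temp = -8°C, deviation -23°C, DA = 11500 + 120 × (-23) = 8740 ft.
Site Q: ISA temp = -8.2°C, deviation -1.8°C, DA = 11600 + 120 × (-1.8) = 11384 ft.
Site Q is higher by 11384 − 8740 = 2644 ft.

Site Q by 2644 ft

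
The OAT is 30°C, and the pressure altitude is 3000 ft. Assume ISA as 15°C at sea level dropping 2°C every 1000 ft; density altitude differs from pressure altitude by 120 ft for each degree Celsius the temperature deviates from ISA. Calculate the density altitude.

ISA temperature at 3000 ft = 15 − 2 × (3000/1000) = 9°C.
ISA deviation = 30 − 9 = +21°C.
Density altitude = 3000 + 120 × (21) = 3000 + (+2520) = 5520 ft.

5520 ft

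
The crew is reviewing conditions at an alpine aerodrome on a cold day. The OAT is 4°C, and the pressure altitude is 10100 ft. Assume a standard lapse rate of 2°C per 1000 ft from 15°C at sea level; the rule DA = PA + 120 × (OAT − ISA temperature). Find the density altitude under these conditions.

ISA temperature at 10100 ft = 15 − 2 × (10100/1000) = -5.2°C.
ISA deviation = 4 − (-5.2) = +9.2°C.
Density altitude = 10100 + 120 × (9.2) = 10100 + (+1104) = 11204 ft.

11204 ft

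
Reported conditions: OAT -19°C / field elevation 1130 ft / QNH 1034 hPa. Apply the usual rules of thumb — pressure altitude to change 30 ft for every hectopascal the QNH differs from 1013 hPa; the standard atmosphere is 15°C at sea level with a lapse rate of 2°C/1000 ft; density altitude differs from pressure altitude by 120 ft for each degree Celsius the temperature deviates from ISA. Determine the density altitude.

Pressure altitude = 1130 + (1013 − 1034) × 30 = 1130 + (-630) = 500 ft.
ISA temperature at 500 ft = 15 − 2 × (500/1000) = 14°C.
ISA deviation = -19 − 14 = -33°C.
Density altitude = 500 + 120 × (-33) = -3460 ft.

-3460 ft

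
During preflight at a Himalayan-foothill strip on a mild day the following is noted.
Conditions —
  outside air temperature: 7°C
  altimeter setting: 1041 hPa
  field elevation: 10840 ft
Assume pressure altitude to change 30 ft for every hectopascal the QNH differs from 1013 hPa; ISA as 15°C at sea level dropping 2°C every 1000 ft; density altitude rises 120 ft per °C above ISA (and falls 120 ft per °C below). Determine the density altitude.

Pressure altitude = 10840 + (1013 − 1041) × 30 = 10840 + (-840) = 10000 ft.
ISA temperature at 10000 ft = 15 − 2 × (10000/1000) = -5°C.
ISA deviation = 7 − (-5) = +12°C.
Density altitude = 10000 + 120 × (12) = 11440 ft.

11440 ft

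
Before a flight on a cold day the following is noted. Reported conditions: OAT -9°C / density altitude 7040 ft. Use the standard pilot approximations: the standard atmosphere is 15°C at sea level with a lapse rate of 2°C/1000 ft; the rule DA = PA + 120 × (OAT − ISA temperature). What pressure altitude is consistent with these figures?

8000 ft

DA = PA + 120 × (OAT − (15 − 2·PA/1000)) = PA + 120·OAT − 1800 + 0.24·PA = 1.24·PA + 120·OAT − 1800.
So 1.24·PA = 7040 − 120 × (-9) + 1800 = 9920.
PA = 9920 / 1.24 = 8000 ft.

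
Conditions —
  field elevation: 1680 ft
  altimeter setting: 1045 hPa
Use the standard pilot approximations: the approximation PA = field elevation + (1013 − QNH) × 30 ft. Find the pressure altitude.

720 ft

Pressure correction = (1013 − 1045) × 30 = -960 ft.
Pressure altitude = 1680 + (-960) = 720 ft.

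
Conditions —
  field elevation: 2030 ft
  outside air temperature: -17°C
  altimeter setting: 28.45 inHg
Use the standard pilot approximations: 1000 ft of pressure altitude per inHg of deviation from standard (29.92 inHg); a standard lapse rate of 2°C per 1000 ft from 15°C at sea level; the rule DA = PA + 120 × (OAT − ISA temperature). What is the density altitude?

Pressure altitude = 2030 + (29.92 − 28.45) × 1000 = 2030 + (+1470) = 3500 ft.
ISA temperature at 3500 ft = 15 − 2 × (3500/1000) = 8°C.
ISA deviation = -17 − 8 = -25°C.
Density altitude = 3500 + 120 × (-25) = 500 ft.

500 ft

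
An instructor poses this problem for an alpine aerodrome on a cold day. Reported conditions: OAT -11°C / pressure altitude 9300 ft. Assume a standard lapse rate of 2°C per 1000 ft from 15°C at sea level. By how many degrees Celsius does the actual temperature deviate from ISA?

ISA-7.4°C

ISA temperature at 9300 ft = 15 − 2 × (9300/1000) = -3.6°C.
Deviation = OAT − ISA = -11 − (-3.6) = -7.4°C.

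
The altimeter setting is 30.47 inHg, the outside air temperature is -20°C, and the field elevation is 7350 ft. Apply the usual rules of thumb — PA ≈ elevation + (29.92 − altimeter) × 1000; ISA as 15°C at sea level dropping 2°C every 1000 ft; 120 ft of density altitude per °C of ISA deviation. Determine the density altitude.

Pressure altitude = 7350 + (29.92 − 30.47) × 1000 = 7350 + (-550) = 6800 ft.
ISA temperature at 6800 ft = 15 − 2 × (6800/1000) = 1.4°C.
ISA deviation = -20 − 1.4 = -21.4°C.
Density altitude = 6800 + 120 × (-21.4) = 4232 ft.

4232 ft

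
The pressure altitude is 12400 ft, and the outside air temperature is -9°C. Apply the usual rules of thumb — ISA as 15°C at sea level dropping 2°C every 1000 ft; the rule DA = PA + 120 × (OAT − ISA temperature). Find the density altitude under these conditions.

ISA temperature at 12400 ft = 15 − 2 × (12400/1000) = -9.8°C.
ISA deviation = -9 − (-9.8) = +0.8°C.
Density altitude = 12400 + 120 × (0.8) = 12400 + (+96) = 12496 ft.

12496 ft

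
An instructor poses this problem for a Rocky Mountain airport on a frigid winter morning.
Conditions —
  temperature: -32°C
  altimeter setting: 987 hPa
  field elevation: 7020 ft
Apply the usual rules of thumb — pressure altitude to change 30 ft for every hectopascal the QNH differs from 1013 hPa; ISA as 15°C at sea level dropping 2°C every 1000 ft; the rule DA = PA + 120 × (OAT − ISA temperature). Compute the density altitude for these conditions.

4032 ft

Pressure altitude = 7020 + (1013 − 987) × 30 = 7020 + (+780) = 7800 ft.
ISA temperature at 7800 ft = 15 − 2 × (7800/1000) = -0.6°C.
ISA deviation = -32 − (-0.6) = -31.4°C.
Density altitude = 7800 + 120 × (-31.4) = 4032 ft.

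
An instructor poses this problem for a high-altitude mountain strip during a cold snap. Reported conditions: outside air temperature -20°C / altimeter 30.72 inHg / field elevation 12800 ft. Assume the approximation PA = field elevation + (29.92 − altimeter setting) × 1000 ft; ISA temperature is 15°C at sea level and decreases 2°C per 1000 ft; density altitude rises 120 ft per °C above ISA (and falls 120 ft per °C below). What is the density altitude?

10680 ft

Pressure altitude = 12800 + (29.92 − 30.72) × 1000 = 12800 + (-800) = 12000 ft.
ISA temperature at 12000 ft = 15 − 2 × (12000/1000) = -9°C.
ISA deviation = -20 − (-9) = -11°C.
Density altitude = 12000 + 120 × (-11) = 10680 ft.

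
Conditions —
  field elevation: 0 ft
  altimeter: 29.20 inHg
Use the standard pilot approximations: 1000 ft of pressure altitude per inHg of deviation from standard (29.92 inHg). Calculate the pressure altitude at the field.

720 ft

Pressure correction = (29.92 − 29.20) × 1000 = +720 ft.
Pressure altitude = 0 + (+720) = 720 ft.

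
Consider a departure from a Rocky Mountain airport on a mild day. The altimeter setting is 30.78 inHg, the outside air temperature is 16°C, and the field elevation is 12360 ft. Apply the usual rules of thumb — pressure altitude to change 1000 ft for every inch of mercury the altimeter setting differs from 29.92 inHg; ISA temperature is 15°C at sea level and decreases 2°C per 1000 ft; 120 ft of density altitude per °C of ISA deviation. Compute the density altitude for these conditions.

14380 ft

Pressure altitude = 12360 + (29.92 − 30.78) × 1000 = 12360 + (-860) = 11500 ft.
ISA temperature at 11500 ft = 15 − 2 × (11500/1000) = -8°C.
ISA deviation = 16 − (-8) = +24°C.
Density altitude = 11500 + 120 × (24) = 14380 ft.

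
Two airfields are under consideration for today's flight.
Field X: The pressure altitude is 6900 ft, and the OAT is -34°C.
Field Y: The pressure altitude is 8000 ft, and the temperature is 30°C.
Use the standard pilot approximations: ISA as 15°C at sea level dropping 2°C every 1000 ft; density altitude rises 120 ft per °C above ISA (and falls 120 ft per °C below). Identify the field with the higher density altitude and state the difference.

Field Y by 9044 ft

Field X: ISA temp = 1.2°C, deviation -35.2°C, DA = 6900 + 120 × (-35.2) = 2676 ft.
Field Y: ISA temp = -1°C, deviation +31°C, DA = 8000 + 120 × 31 = 11720 ft.
Field Y is higher by 11720 − 2676 = 9044 ft.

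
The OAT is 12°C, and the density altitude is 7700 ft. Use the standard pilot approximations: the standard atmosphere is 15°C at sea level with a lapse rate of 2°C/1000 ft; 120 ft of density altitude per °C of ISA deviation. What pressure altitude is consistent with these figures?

DA = PA + 120 × (OAT − (15 − 2·PA/1000)) = PA + 120·OAT − 1800 + 0.24·PA = 1.24·PA + 120·OAT − 1800.
So 1.24·PA = 7700 − 120 × 12 + 1800 = 8060.
PA = 8060 / 1.24 = 6500 ft.

6500 ft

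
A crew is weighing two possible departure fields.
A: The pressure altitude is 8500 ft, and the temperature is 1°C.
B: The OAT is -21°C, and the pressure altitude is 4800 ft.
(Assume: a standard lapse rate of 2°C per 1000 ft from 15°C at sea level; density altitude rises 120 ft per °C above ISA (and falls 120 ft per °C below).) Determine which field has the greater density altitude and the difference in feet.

A: ISA temp = -2°C, deviation +3°C, DA = 8500 + 120 × 3 = 8860 ft.
B: ISA temp = 5.4°C, deviation -26.4°C, DA = 4800 + 120 × (-26.4) = 1632 ft.
A is higher by 8860 − 1632 = 7228 ft.

A by 7228 ft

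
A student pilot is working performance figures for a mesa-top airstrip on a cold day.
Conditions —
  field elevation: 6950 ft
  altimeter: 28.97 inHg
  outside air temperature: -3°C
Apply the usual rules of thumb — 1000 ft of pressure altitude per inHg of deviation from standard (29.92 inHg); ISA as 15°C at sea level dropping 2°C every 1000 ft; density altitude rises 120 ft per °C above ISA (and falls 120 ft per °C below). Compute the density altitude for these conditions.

7636 ft

Pressure altitude = 6950 + (29.92 − 28.97) × 1000 = 6950 + (+950) = 7900 ft.
ISA temperature at 7900 ft = 15 − 2 × (7900/1000) = -0.8°C.
ISA deviation = -3 − (-0.8) = -2.2°C.
Density altitude = 7900 + 120 × (-2.2) = 7636 ft.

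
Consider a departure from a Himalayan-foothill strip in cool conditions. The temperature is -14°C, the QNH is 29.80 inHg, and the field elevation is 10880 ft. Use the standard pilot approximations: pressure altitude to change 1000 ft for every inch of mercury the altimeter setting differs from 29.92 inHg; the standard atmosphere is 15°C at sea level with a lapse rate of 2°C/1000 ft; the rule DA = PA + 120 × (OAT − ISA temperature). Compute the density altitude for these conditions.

10160 ft

Pressure altitude = 10880 + (29.92 − 29.80) × 1000 = 10880 + (+120) = 11000 ft.
ISA temperature at 11000 ft = 15 − 2 × (11000/1000) = -7°C.
ISA deviation = -14 − (-7) = -7°C.
Density altitude = 11000 + 120 × (-7) = 10160 ft.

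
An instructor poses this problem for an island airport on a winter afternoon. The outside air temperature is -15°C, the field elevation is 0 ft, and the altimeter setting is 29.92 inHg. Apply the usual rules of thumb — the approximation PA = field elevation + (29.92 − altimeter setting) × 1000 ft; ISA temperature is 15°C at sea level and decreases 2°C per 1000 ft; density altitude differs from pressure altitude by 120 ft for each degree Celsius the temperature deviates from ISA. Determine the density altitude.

Pressure altitude = 0 + (29.92 − 29.92) × 1000 = 0 + (0) = 0 ft.
ISA temperature at 0 ft = 15 − 2 × (0/1000) = 15°C.
ISA deviation = -15 − 15 = -30°C.
Density altitude = 0 + 120 × (-30) = -3600 ft.

-3600 ft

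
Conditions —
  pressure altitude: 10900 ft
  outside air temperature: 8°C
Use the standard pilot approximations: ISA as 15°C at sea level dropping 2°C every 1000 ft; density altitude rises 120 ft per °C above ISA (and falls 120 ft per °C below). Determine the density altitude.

ISA temperature at 10900 ft = 15 − 2 × (10900/1000) = -6.8°C.
ISA deviation = 8 − (-6.8) = +14.8°C.
Density altitude = 10900 + 120 × (14.8) = 10900 + (+1776) = 12676 ft.

12676 ft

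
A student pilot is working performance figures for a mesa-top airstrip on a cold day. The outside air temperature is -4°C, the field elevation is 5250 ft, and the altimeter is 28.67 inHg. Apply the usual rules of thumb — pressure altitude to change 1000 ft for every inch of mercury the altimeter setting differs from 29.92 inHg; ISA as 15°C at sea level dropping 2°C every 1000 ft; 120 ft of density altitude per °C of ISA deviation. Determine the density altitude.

5780 ft

Pressure altitude = 5250 + (29.92 − 28.67) × 1000 = 5250 + (+1250) = 6500 ft.
ISA temperature at 6500 ft = 15 − 2 × (6500/1000) = 2°C.
ISA deviation = -4 − 2 = -6°C.
Density altitude = 6500 + 120 × (-6) = 5780 ft.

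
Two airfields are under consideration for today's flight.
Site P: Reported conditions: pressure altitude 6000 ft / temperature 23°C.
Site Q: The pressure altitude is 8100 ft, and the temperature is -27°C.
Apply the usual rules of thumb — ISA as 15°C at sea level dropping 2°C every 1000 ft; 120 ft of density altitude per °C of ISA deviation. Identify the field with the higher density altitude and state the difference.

Site P: ISA temp = 3°C, deviation +20°C, DA = 6000 + 120 × 20 = 8400 ft.
Site Q: ISA temp = -1.2°C, deviation -25.8°C, DA = 8100 + 120 × (-25.8) = 5004 ft.
Site P is higher by 8400 − 5004 = 3396 ft.

Site P by 3396 ft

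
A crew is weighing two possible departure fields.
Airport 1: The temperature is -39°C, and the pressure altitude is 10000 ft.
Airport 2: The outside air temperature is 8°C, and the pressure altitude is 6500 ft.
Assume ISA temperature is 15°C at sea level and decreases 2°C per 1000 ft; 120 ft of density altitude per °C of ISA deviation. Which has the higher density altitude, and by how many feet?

Airport 1: ISA temp = -5°C, deviation -34°C, DA = 10000 + 120 × (-34) = 5920 ft.
Airport 2: ISA temp = 2°C, deviation +6°C, DA = 6500 + 120 × 6 = 7220 ft.
Airport 2 is higher by 7220 − 5920 = 1300 ft.

Airport 2 by 1300 ft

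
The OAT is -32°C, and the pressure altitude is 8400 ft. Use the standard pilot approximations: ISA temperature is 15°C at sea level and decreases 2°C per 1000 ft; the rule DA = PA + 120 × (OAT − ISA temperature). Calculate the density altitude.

4776 ft

ISA temperature at 8400 ft = 15 − 2 × (8400/1000) = -1.8°C.
ISA deviation = -32 − (-1.8) = -30.2°C.
Density altitude = 8400 + 120 × (-30.2) = 8400 + (-3624) = 4776 ft.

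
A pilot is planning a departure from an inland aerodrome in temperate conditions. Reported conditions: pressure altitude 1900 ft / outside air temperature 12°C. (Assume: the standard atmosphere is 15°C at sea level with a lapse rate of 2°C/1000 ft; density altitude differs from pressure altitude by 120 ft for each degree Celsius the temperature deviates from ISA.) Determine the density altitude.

1996 ft

ISA temperature at 1900 ft = 15 − 2 × (1900/1000) = 11.2°C.
ISA deviation = 12 − 11.2 = +0.8°C.
Density altitude = 1900 + 120 × (0.8) = 1900 + (+96) = 1996 ft.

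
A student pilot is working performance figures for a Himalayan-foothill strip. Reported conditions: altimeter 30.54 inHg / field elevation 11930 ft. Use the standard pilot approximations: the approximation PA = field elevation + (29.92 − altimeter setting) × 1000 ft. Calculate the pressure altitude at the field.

Pressure correction = (29.92 − 30.54) × 1000 = -620 ft.
Pressure altitude = 11930 + (-620) = 11310 ft.

11310 ft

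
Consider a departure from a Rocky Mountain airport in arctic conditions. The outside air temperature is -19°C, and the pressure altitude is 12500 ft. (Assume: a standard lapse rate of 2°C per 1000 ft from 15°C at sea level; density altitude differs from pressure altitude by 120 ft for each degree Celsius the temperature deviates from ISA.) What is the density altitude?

11420 ft

ISA temperature at 12500 ft = 15 − 2 × (12500/1000) = -10°C.
ISA deviation = -19 − (-10) = -9°C.
Density altitude = 12500 + 120 × (-9) = 12500 + (-1080) = 11420 ft.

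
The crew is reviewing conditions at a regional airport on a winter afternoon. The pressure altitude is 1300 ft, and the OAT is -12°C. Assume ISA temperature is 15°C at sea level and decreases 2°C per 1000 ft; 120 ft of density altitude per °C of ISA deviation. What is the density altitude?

ISA temperature at 1300 ft = 15 − 2 × (1300/1000) = 12.4°C.
ISA deviation = -12 − 12.4 = -24.4°C.
Density altitude = 1300 + 120 × (-24.4) = 1300 + (-2928) = -1628 ft.

-1628 ft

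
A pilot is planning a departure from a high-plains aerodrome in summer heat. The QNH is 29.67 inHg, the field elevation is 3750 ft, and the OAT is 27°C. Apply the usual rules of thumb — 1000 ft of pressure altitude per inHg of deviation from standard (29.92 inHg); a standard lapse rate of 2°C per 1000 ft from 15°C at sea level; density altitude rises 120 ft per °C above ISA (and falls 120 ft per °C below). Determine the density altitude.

6400 ft

Pressure altitude = 3750 + (29.92 − 29.67) × 1000 = 3750 + (+250) = 4000 ft.
ISA temperature at 4000 ft = 15 − 2 × (4000/1000) = 7°C.
ISA deviation = 27 − 7 = +20°C.
Density altitude = 4000 + 120 × (20) = 6400 ft.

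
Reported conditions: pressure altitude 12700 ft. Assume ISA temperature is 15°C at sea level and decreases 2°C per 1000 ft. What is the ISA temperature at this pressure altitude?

ISA temperature = 15 − 2 × (12700/1000) = 15 − 25.4 = -10.4°C.

-10.4°C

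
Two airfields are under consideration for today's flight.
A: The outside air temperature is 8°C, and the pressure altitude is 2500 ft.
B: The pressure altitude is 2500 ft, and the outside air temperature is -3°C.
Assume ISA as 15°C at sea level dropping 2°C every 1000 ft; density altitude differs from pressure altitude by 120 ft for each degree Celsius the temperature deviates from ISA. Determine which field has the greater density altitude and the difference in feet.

A: ISA temp = 10°C, deviation -2°C, DA = 2500 + 120 × (-2) = 2260 ft.
B: ISA temp = 10°C, deviation -13°C, DA = 2500 + 120 × (-13) = 940 ft.
A is higher by 2260 − 940 = 1320 ft.

A by 1320 ft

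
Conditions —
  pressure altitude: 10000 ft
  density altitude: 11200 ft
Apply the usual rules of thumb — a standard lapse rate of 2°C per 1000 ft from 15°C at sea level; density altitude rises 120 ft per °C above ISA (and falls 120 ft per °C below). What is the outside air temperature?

Density altitude − pressure altitude = 11200 − 10000 = +1200 ft.
At 120 ft/°C that is an ISA deviation of 1200/120 = +10°C.
ISA temperature at 10000 ft = 15 − 2 × (10000/1000) = -5°C.
OAT = ISA + deviation = -5 + (+10) = 5°C.

5°C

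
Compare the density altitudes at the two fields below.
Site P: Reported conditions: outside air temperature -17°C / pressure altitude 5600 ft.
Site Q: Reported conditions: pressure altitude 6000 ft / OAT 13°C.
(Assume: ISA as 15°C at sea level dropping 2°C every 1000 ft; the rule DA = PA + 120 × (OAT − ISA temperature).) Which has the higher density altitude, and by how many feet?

Site Q by 4096 ft

Site P: ISA temp = 3.8°C, deviation -20.8°C, DA = 5600 + 120 × (-20.8) = 3104 ft.
Site Q: ISA temp = 3°C, deviation +10°C, DA = 6000 + 120 × 10 = 7200 ft.
Site Q is higher by 7200 − 3104 = 4096 ft.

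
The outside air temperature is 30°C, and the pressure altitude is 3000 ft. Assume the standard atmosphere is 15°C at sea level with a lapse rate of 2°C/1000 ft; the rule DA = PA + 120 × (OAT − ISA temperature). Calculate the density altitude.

ISA temperature at 3000 ft = 15 − 2 × (3000/1000) = 9°C.
ISA deviation = 30 − 9 = +21°C.
Density altitude = 3000 + 120 × (21) = 3000 + (+2520) = 5520 ft.

5520 ft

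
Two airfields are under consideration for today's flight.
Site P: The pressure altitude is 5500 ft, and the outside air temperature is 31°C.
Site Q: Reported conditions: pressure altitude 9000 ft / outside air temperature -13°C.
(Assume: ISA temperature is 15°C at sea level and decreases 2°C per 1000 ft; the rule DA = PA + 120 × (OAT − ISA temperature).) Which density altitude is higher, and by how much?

Site P by 940 ft

Site P: ISA temp = 4°C, deviation +27°C, DA = 5500 + 120 × 27 = 8740 ft.
Site Q: ISA temp = -3°C, deviation -10°C, DA = 9000 + 120 × (-10) = 7800 ft.
Site P is higher by 8740 − 7800 = 940 ft.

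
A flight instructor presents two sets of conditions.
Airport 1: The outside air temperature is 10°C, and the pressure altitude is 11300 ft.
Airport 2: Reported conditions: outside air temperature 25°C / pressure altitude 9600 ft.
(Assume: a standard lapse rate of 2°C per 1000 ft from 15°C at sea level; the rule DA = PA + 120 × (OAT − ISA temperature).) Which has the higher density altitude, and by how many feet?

Airport 1 by 308 ft

Airport 1: ISA temp = -7.6°C, deviation +17.6°C, DA = 11300 + 120 × 17.6 = 13412 ft.
Airport 2: ISA temp = -4.2°C, deviation +29.2°C, DA = 9600 + 120 × 29.2 = 13104 ft.
Airport 1 is higher by 13412 − 13104 = 308 ft.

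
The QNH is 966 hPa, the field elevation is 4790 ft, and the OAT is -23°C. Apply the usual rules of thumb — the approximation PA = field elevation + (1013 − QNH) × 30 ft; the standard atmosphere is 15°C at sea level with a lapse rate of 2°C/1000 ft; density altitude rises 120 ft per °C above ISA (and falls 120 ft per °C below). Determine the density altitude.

Pressure altitude = 4790 + (1013 − 966) × 30 = 4790 + (+1410) = 6200 ft.
ISA temperature at 6200 ft = 15 − 2 × (6200/1000) = 2.6°C.
ISA deviation = -23 − 2.6 = -25.6°C.
Density altitude = 6200 + 120 × (-25.6) = 3128 ft.

3128 ft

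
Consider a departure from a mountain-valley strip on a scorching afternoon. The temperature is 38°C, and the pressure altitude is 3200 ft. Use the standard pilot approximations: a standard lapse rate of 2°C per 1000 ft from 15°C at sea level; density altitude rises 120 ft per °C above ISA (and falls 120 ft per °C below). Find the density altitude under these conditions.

ISA temperature at 3200 ft = 15 − 2 × (3200/1000) = 8.6°C.
ISA deviation = 38 − 8.6 = +29.4°C.
Density altitude = 3200 + 120 × (29.4) = 3200 + (+3528) = 6728 ft.

6728 ft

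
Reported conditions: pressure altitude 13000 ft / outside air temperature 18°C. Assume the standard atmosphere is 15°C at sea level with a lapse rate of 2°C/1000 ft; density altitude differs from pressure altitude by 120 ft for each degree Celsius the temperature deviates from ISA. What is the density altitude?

ISA temperature at 13000 ft = 15 − 2 × (13000/1000) = -11°C.
ISA deviation = 18 − (-11) = +29°C.
Density altitude = 13000 + 120 × (29) = 13000 + (+3480) = 16480 ft.

16480 ft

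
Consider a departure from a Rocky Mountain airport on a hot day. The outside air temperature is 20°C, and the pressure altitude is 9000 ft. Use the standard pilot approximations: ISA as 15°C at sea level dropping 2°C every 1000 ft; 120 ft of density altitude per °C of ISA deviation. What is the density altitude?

11760 ft

ISA temperature at 9000 ft = 15 − 2 × (9000/1000) = -3°C.
ISA deviation = 20 − (-3) = +23°C.
Density altitude = 9000 + 120 × (23) = 9000 + (+2760) = 11760 ft.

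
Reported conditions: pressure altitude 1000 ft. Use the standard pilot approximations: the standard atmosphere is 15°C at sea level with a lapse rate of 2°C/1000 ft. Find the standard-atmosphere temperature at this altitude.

ISA temperature = 15 − 2 × (1000/1000) = 15 − 2 = 13°C.

13°C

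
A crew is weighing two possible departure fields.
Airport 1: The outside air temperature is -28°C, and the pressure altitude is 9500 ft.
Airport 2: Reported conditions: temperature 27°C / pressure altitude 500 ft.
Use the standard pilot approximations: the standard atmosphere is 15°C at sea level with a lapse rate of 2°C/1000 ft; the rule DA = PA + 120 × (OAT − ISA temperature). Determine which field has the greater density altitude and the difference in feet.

Airport 1: ISA temp = -4°C, deviation -24°C, DA = 9500 + 120 × (-24) = 6620 ft.
Airport 2: ISA temp = 14°C, deviation +13°C, DA = 500 + 120 × 13 = 2060 ft.
Airport 1 is higher by 6620 − 2060 = 4560 ft.

Airport 1 by 4560 ft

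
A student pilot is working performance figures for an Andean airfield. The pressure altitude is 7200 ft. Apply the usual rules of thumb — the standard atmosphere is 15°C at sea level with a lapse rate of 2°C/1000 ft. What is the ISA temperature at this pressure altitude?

ISA temperature = 15 − 2 × (7200/1000) = 15 − 14.4 = 0.6°C.

0.6°C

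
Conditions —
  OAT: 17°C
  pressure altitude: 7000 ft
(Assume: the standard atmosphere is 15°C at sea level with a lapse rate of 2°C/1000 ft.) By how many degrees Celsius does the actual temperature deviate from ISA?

ISA temperature at 7000 ft = 15 − 2 × (7000/1000) = 1°C.
Deviation = OAT − ISA = 17 − 1 = +16°C.

ISA+16°C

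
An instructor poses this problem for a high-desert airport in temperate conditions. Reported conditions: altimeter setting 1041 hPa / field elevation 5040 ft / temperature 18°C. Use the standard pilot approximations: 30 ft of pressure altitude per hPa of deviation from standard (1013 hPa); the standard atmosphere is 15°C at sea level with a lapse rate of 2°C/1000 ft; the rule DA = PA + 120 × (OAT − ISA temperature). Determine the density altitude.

5568 ft

Pressure altitude = 5040 + (1013 − 1041) × 30 = 5040 + (-840) = 4200 ft.
ISA temperature at 4200 ft = 15 − 2 × (4200/1000) = 6.6°C.
ISA deviation = 18 − 6.6 = +11.4°C.
Density altitude = 4200 + 120 × (11.4) = 5568 ft.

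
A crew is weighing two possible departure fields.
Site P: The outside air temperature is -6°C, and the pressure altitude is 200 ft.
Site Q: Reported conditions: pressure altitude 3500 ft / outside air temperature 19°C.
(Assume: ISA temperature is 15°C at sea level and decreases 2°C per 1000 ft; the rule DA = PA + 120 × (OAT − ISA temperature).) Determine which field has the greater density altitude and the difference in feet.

Site Q by 7092 ft

Site P: ISA temp = 14.6°C, deviation -20.6°C, DA = 200 + 120 × (-20.6) = -2272 ft.
Site Q: ISA temp = 8°C, deviation +11°C, DA = 3500 + 120 × 11 = 4820 ft.
Site Q is higher by 4820 − (-2272) = 7092 ft.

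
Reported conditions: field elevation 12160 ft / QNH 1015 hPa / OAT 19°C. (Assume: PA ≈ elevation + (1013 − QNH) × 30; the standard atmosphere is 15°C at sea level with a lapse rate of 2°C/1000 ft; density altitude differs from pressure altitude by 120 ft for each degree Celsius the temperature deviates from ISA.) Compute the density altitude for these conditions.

Pressure altitude = 12160 + (1013 − 1015) × 30 = 12160 + (-60) = 12100 ft.
ISA temperature at 12100 ft = 15 − 2 × (12100/1000) = -9.2°C.
ISA deviation = 19 − (-9.2) = +28.2°C.
Density altitude = 12100 + 120 × (28.2) = 15484 ft.

15484 ft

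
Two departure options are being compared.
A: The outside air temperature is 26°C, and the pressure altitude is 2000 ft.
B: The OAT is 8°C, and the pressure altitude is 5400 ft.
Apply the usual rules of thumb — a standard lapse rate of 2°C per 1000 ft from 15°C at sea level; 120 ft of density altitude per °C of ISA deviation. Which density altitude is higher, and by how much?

B by 2056 ft

A: ISA temp = 11°C, deviation +15°C, DA = 2000 + 120 × 15 = 3800 ft.
B: ISA temp = 4.2°C, deviation +3.8°C, DA = 5400 + 120 × 3.8 = 5856 ft.
B is higher by 5856 − 3800 = 2056 ft.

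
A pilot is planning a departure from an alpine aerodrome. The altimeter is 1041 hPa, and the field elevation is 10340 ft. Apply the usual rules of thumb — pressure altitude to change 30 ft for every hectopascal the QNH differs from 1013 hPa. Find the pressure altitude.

Pressure correction = (1013 − 1041) × 30 = -840 ft.
Pressure altitude = 10340 + (-840) = 9500 ft.

9500 ft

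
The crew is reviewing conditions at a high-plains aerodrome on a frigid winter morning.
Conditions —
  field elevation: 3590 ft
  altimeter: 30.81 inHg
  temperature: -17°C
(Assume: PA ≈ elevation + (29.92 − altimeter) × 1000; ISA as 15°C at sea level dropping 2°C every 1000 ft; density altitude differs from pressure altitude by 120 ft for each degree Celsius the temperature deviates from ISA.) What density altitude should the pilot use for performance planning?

Pressure altitude = 3590 + (29.92 − 30.81) × 1000 = 3590 + (-890) = 2700 ft.
ISA temperature at 2700 ft = 15 − 2 × (2700/1000) = 9.6°C.
ISA deviation = -17 − 9.6 = -26.6°C.
Density altitude = 2700 + 120 × (-26.6) = -492 ft.

-492 ft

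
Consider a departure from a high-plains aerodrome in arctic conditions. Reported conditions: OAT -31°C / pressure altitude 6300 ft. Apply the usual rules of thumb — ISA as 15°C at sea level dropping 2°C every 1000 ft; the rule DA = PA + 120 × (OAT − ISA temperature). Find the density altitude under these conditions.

2292 ft

ISA temperature at 6300 ft = 15 − 2 × (6300/1000) = 2.4°C.
ISA deviation = -31 − 2.4 = -33.4°C.
Density altitude = 6300 + 120 × (-33.4) = 6300 + (-4008) = 2292 ft.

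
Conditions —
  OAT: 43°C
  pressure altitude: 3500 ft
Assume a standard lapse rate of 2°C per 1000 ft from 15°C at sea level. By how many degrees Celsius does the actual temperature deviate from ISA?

ISA+35°C

ISA temperature at 3500 ft = 15 − 2 × (3500/1000) = 8°C.
Deviation = OAT − ISA = 43 − 8 = +35°C.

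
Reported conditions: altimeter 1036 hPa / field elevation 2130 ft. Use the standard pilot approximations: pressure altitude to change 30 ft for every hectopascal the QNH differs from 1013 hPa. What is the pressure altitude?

1440 ft

Pressure correction = (1013 − 1036) × 30 = -690 ft.
Pressure altitude = 2130 + (-690) = 1440 ft.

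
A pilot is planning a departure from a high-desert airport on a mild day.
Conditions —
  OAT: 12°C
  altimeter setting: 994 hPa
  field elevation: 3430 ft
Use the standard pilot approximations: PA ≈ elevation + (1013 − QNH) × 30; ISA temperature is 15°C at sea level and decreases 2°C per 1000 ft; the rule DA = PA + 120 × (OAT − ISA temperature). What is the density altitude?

4600 ft

Pressure altitude = 3430 + (1013 − 994) × 30 = 3430 + (+570) = 4000 ft.
ISA temperature at 4000 ft = 15 − 2 × (4000/1000) = 7°C.
ISA deviation = 12 − 7 = +5°C.
Density altitude = 4000 + 120 × (5) = 4600 ft.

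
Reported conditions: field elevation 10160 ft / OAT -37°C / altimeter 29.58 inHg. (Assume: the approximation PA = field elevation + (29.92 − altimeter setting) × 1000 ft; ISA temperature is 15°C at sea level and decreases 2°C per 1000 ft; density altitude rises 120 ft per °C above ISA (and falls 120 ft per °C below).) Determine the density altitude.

Pressure altitude = 10160 + (29.92 − 29.58) × 1000 = 10160 + (+340) = 10500 ft.
ISA temperature at 10500 ft = 15 − 2 × (10500/1000) = -6°C.
ISA deviation = -37 − (-6) = -31°C.
Density altitude = 10500 + 120 × (-31) = 6780 ft.

6780 ft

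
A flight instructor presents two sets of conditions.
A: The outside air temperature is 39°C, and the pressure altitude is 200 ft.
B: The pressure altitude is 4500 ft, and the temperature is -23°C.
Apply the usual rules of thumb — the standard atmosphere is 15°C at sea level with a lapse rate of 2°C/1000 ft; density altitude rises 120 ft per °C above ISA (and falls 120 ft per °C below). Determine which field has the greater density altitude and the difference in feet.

A: ISA temp = 14.6°C, deviation +24.4°C, DA = 200 + 120 × 24.4 = 3128 ft.
B: ISA temp = 6°C, deviation -29°C, DA = 4500 + 120 × (-29) = 1020 ft.
A is higher by 3128 − 1020 = 2108 ft.

A by 2108 ft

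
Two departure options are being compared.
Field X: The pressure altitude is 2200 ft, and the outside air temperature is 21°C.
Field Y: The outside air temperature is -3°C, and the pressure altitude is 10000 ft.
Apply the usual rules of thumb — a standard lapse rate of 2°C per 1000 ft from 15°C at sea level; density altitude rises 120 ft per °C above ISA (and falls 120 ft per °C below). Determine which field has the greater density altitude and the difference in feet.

Field X: ISA temp = 10.6°C, deviation +10.4°C, DA = 2200 + 120 × 10.4 = 3448 ft.
Field Y: ISA temp = -5°C, deviation +2°C, DA = 10000 + 120 × 2 = 10240 ft.
Field Y is higher by 10240 − 3448 = 6792 ft.

Field Y by 6792 ft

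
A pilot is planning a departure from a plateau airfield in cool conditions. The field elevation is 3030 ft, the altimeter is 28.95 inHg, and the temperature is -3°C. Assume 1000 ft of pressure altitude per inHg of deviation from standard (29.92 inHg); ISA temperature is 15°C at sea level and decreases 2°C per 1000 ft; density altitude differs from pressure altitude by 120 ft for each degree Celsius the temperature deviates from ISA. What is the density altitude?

Pressure altitude = 3030 + (29.92 − 28.95) × 1000 = 3030 + (+970) = 4000 ft.
ISA temperature at 4000 ft = 15 − 2 × (4000/1000) = 7°C.
ISA deviation = -3 − 7 = -10°C.
Density altitude = 4000 + 120 × (-10) = 2800 ft.

2800 ft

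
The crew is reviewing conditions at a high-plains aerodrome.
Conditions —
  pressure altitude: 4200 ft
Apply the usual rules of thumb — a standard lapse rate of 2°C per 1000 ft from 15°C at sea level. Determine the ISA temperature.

ISA temperature = 15 − 2 × (4200/1000) = 15 − 8.4 = 6.6°C.

6.6°C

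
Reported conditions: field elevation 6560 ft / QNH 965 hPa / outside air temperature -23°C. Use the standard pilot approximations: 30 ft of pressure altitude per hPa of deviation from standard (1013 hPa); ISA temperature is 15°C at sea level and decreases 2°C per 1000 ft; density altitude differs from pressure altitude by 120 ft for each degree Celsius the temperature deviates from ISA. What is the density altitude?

Pressure altitude = 6560 + (1013 − 965) × 30 = 6560 + (+1440) = 8000 ft.
ISA temperature at 8000 ft = 15 − 2 × (8000/1000) = -1°C.
ISA deviation = -23 − (-1) = -22°C.
Density altitude = 8000 + 120 × (-22) = 5360 ft.

5360 ft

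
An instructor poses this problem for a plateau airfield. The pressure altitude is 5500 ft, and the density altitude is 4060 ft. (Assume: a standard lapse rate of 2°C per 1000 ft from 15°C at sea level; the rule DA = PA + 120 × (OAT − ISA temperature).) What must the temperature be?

-8°C

Density altitude − pressure altitude = 4060 − 5500 = -1440 ft.
At 120 ft/°C that is an ISA deviation of -1440/120 = -12°C.
ISA temperature at 5500 ft = 15 − 2 × (5500/1000) = 4°C.
OAT = ISA + deviation = 4 + (-12) = -8°C.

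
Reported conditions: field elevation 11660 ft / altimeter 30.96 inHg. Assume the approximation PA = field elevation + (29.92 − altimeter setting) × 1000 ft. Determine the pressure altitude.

Pressure correction = (29.92 − 30.96) × 1000 = -1040 ft.
Pressure altitude = 11660 + (-1040) = 10620 ft.

10620 ft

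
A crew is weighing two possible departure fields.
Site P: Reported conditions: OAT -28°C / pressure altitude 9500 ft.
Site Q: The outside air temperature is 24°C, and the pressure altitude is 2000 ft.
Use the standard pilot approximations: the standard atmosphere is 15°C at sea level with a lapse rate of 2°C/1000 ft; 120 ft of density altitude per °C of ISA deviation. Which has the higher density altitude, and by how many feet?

Site P by 3060 ft

Site P: ISA temp = -4°C, deviation -24°C, DA = 9500 + 120 × (-24) = 6620 ft.
Site Q: ISA temp = 11°C, deviation +13°C, DA = 2000 + 120 × 13 = 3560 ft.
Site P is higher by 6620 − 3560 = 3060 ft.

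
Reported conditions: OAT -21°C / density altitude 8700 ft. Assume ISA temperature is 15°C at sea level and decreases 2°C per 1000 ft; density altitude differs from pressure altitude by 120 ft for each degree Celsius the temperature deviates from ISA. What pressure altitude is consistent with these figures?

DA = PA + 120 × (OAT − (15 − 2·PA/1000)) = PA + 120·OAT − 1800 + 0.24·PA = 1.24·PA + 120·OAT − 1800.
So 1.24·PA = 8700 − 120 × (-21) + 1800 = 13020.
PA = 13020 / 1.24 = 10500 ft.

10500 ft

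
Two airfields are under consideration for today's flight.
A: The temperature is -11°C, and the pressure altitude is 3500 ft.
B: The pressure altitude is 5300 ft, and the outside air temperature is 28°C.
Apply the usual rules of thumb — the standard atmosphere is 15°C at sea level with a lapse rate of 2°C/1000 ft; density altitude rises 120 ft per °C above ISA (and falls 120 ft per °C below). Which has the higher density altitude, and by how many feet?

B by 6912 ft

A: ISA temp = 8°C, deviation -19°C, DA = 3500 + 120 × (-19) = 1220 ft.
B: ISA temp = 4.4°C, deviation +23.6°C, DA = 5300 + 120 × 23.6 = 8132 ft.
B is higher by 8132 − 1220 = 6912 ft.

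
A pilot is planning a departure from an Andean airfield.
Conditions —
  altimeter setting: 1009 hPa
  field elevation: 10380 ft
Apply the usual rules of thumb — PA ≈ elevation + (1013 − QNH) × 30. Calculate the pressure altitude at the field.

10500 ft

Pressure correction = (1013 − 1009) × 30 = +120 ft.
Pressure altitude = 10380 + (+120) = 10500 ft.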